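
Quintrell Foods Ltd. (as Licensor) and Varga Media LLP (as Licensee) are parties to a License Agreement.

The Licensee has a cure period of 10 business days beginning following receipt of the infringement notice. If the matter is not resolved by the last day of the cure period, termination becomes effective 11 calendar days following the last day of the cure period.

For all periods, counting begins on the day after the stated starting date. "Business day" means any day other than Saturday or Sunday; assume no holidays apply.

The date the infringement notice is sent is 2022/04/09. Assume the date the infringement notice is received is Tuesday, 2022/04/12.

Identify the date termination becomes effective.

From Tuesday, 2022/04/12, 10 business days (Apr 13, Apr 14, Apr 15, Apr 18, Apr 19, Apr 20, Apr 21, Apr 22, Apr 25, Apr 26, skipping weekends) brings us to Tuesday, 2022/04/26, which is the last day of the cure period.
The date termination becomes effective: 11 calendar days after 2022/04/26 is 2022/05/07.

2022/05/07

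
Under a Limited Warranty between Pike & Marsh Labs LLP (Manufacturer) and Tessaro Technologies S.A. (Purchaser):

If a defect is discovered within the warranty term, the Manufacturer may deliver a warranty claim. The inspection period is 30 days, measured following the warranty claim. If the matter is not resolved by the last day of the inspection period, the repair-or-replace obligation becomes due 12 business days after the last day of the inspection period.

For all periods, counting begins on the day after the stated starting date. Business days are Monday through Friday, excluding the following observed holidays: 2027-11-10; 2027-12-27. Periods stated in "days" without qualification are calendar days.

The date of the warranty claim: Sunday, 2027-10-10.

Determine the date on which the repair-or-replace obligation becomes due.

2027-11-26

The last day of the inspection period: 30 calendar days after 2027-10-10 is 2027-11-09.
The date on which the repair-or-replace obligation becomes due: 12 business days after Tuesday, 2027-11-09, skipping weekends and the listed holiday on Nov 10 — Nov 11, Nov 12, Nov 15, Nov 16, …, Nov 24, Nov 25, Nov 26 — lands on Friday, 2027-11-26.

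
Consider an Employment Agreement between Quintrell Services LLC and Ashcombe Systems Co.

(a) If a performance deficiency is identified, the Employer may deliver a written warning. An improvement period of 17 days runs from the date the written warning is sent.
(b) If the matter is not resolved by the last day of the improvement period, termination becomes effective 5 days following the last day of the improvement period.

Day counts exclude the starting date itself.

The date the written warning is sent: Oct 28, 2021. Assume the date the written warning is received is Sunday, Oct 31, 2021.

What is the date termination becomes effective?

The last day of the improvement period: 17 calendar days after Oct 28, 2021 is Nov 14, 2021.
The date termination becomes effective: Nov 14, 2021 + 5 days = Nov 19, 2021.

Nov 19, 2021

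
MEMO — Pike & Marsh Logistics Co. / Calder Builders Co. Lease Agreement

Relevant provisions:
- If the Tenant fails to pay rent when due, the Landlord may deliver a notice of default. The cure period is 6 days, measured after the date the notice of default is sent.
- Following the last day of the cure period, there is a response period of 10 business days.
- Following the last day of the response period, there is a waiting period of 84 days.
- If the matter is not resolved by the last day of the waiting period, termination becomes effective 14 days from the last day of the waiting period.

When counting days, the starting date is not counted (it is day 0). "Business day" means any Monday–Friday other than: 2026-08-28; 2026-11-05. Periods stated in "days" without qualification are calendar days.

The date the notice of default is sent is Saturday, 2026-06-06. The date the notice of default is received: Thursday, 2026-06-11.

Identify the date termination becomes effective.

Adding 6 calendar days to 2026-06-06 gives 2026-06-12, which is the last day of the cure period.
The last day of the response period: counting 10 business days from Friday, 2026-06-12 (Jun 15, Jun 16, Jun 17, Jun 18, Jun 19, Jun 22, Jun 23, Jun 24, Jun 25, Jun 26, skipping weekends) reaches Friday, 2026-06-26.
Adding 84 calendar days to 2026-06-26 gives 2026-09-18, which is the last day of the waiting period.
Adding 14 calendar days to 2026-09-18 gives 2026-10-02, which is the date termination becomes effective.

2026-10-02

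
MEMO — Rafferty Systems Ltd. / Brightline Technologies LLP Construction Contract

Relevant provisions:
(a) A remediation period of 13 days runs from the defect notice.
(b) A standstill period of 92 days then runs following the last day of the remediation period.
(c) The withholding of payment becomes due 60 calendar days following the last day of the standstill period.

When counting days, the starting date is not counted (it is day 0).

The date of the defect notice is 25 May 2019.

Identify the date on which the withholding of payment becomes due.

6 November 2019

Adding 13 calendar days to 25 May 2019 gives 7 June 2019, which is the last day of the remediation period.
The last day of the standstill period: 7 June 2019 + 92 days = 7 September 2019.
The date on which the withholding of payment becomes due: 60 calendar days after 7 September 2019 is 6 November 2019.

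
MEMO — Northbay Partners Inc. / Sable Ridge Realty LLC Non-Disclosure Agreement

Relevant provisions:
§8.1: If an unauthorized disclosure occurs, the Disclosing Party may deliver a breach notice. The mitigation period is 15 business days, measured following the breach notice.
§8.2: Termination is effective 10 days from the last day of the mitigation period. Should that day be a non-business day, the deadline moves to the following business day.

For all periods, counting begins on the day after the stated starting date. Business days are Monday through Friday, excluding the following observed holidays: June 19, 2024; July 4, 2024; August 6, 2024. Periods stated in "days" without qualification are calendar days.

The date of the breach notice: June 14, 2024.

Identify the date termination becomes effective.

July 19, 2024

The last day of the mitigation period: 15 business days after Friday, June 14, 2024, skipping weekends and the listed holidays on Jun 19, Jul 4 — Jun 17, Jun 18, Jun 20, Jun 21, …, Jul 5, Jul 8, Jul 9 — lands on Tuesday, July 9, 2024.
The date termination becomes effective: July 9, 2024 + 10 days = July 19, 2024. July 19, 2024 is a Friday and is not a listed holiday, so no roll-forward applies.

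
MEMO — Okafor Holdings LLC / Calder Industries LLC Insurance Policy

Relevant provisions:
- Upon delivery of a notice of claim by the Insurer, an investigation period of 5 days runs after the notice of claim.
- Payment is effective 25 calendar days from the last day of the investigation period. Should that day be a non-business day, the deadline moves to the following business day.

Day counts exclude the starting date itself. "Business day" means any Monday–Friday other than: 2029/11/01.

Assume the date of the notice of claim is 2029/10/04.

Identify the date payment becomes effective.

The last day of the investigation period: 2029/10/04 + 5 days = 2029/10/09.
The date payment becomes effective: 25 calendar days after 2029/10/09 is 2029/11/03. That falls on a Saturday, so it rolls to the next business day, Monday, 2029/11/05.

2029/11/05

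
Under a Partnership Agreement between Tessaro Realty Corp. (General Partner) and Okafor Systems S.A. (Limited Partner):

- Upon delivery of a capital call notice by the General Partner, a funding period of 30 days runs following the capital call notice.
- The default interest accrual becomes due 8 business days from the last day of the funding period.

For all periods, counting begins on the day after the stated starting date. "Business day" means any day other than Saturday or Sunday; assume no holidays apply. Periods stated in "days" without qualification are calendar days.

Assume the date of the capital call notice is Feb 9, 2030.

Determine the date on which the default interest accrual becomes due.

The last day of the funding period: Feb 9, 2030 + 30 days = Mar 11, 2030.
From Monday, Mar 11, 2030, 8 business days (Mar 12, Mar 13, Mar 14, Mar 15, Mar 18, Mar 19, Mar 20, Mar 21, skipping weekends) brings us to Thursday, Mar 21, 2030, which is the date on which the default interest accrual becomes due.

Mar 21, 2030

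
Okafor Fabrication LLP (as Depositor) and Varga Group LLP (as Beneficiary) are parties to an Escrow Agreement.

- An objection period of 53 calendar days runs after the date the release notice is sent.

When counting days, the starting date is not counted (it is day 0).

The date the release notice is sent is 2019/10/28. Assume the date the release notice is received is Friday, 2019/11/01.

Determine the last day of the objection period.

The last day of the objection period: 53 calendar days after 2019/10/28 is 2019/12/20.

2019/12/20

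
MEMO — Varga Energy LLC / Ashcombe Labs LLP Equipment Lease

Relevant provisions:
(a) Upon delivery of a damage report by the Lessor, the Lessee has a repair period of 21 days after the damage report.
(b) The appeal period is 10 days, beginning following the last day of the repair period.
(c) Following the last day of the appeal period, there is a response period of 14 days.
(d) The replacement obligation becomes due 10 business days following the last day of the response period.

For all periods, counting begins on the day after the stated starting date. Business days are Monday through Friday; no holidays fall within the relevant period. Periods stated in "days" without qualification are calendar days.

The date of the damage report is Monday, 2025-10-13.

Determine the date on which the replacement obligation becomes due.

The last day of the repair period: 2025-10-13 + 21 days = 2025-11-03.
The last day of the appeal period: 2025-11-03 + 10 days = 2025-11-13.
The last day of the response period: 14 calendar days after 2025-11-13 is 2025-11-27.
The date on which the replacement obligation becomes due: counting 10 business days from Thursday, 2025-11-27 (Nov 28, Dec 1, Dec 2, Dec 3, Dec 4, Dec 5, Dec 8, Dec 9, Dec 10, Dec 11, skipping weekends) reaches Thursday, 2025-12-11.

2025-12-11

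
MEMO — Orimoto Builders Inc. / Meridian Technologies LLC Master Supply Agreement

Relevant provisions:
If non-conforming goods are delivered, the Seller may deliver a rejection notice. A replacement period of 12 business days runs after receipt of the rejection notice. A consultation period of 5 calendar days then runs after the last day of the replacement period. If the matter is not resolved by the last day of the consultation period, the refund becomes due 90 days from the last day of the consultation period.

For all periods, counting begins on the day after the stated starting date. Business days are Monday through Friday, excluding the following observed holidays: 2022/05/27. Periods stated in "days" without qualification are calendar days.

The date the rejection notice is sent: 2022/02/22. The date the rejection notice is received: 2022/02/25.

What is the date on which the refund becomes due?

The last day of the replacement period: 12 business days after Friday, 2022/02/25, skipping weekends — Feb 28, Mar 1, Mar 2, Mar 3, …, Mar 11, Mar 14, Mar 15 — lands on Tuesday, 2022/03/15.
The last day of the consultation period: 2022/03/15 + 5 days = 2022/03/20.
The date on which the refund becomes due: 2022/03/20 + 90 days = 2022/06/18.

2022/06/18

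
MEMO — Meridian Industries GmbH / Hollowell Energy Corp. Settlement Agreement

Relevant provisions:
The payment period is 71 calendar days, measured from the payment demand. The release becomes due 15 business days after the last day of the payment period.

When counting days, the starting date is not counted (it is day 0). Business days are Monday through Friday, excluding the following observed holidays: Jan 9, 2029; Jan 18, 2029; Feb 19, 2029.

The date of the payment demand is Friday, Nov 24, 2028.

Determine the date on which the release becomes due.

The last day of the payment period: Nov 24, 2028 + 71 days = Feb 3, 2029.
The date on which the release becomes due: counting 15 business days from Saturday, Feb 3, 2029 (Feb 5, Feb 6, Feb 7, Feb 8, …, Feb 22, Feb 23, Feb 26, skipping weekends and the listed holiday on Feb 19) reaches Monday, Feb 26, 2029.

Feb 26, 2029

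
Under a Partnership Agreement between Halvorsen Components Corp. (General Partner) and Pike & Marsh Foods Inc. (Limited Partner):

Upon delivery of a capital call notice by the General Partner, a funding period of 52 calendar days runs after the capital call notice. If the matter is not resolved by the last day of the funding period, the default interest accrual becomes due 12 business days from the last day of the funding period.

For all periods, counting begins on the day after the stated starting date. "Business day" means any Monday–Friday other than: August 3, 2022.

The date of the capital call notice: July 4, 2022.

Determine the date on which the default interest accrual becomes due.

The last day of the funding period: 52 calendar days after July 4, 2022 is August 25, 2022.
From Thursday, August 25, 2022, 12 business days (Aug 26, Aug 29, Aug 30, Aug 31, …, Sep 8, Sep 9, Sep 12, skipping weekends) brings us to Monday, September 12, 2022, which is the date on which the default interest accrual becomes due.

September 12, 2022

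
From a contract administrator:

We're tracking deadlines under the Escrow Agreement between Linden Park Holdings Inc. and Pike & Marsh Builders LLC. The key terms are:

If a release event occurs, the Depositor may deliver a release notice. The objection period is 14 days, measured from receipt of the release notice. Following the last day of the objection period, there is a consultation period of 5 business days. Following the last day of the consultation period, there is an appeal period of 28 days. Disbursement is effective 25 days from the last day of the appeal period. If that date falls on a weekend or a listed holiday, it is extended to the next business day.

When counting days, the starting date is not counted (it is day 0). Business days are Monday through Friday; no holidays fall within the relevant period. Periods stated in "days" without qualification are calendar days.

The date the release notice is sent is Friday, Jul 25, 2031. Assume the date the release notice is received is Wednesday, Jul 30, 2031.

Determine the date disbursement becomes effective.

Oct 13, 2031

The last day of the objection period: 14 calendar days after Jul 30, 2031 is Aug 13, 2031.
The last day of the consultation period: counting 5 business days from Wednesday, Aug 13, 2031 (Aug 14, Aug 15, Aug 18, Aug 19, Aug 20, skipping weekends) reaches Wednesday, Aug 20, 2031.
The last day of the appeal period: 28 calendar days after Aug 20, 2031 is Sep 17, 2031.
The date disbursement becomes effective: 25 calendar days after Sep 17, 2031 is Oct 12, 2031. That falls on a Sunday, so it rolls to the next business day, Monday, Oct 13, 2031.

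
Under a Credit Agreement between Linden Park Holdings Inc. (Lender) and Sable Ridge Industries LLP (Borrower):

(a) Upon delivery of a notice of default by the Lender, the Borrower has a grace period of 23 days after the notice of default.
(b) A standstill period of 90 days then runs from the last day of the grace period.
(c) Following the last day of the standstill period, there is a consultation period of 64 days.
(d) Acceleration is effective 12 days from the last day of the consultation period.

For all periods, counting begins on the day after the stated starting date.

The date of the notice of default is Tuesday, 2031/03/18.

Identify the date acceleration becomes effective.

Adding 23 calendar days to 2031/03/18 gives 2031/04/10, which is the last day of the grace period.
The last day of the standstill period: 2031/04/10 + 90 days = 2031/07/09.
The last day of the consultation period: 64 calendar days after 2031/07/09 is 2031/09/11.
Adding 12 calendar days to 2031/09/11 gives 2031/09/23, which is the date acceleration becomes effective.

2031/09/23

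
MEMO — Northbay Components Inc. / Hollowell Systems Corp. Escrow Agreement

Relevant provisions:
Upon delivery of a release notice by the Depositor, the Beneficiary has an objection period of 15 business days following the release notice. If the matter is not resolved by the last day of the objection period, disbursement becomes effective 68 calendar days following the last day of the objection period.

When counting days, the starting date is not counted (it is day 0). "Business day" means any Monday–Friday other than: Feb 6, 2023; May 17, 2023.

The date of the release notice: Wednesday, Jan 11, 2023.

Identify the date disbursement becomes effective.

Apr 10, 2023

The last day of the objection period: 15 business days after Wednesday, Jan 11, 2023, skipping weekends — Jan 12, Jan 13, Jan 16, Jan 17, …, Jan 30, Jan 31, Feb 1 — lands on Wednesday, Feb 1, 2023.
Adding 68 calendar days to Feb 1, 2023 gives Apr 10, 2023, which is the date disbursement becomes effective.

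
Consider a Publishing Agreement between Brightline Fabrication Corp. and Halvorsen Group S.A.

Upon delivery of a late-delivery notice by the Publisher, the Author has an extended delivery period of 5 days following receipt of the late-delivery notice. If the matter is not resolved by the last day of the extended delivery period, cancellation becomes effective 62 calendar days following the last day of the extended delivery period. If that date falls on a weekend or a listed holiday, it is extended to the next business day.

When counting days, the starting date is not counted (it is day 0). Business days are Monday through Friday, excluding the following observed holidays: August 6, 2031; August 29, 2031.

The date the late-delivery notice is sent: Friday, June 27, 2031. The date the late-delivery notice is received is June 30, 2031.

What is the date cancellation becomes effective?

September 5, 2031

Adding 5 calendar days to June 30, 2031 gives July 5, 2031, which is the last day of the extended delivery period.
The date cancellation becomes effective: 62 calendar days after July 5, 2031 is September 5, 2031. September 5, 2031 is a Friday and is not a listed holiday, so no roll-forward applies.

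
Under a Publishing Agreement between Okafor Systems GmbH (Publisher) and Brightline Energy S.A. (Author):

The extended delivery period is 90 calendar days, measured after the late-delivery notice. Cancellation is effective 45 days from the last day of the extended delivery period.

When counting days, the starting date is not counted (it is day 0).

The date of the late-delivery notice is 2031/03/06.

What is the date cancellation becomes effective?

The last day of the extended delivery period: 2031/03/06 + 90 days = 2031/06/04.
The date cancellation becomes effective: 45 calendar days after 2031/06/04 is 2031/07/19.

2031/07/19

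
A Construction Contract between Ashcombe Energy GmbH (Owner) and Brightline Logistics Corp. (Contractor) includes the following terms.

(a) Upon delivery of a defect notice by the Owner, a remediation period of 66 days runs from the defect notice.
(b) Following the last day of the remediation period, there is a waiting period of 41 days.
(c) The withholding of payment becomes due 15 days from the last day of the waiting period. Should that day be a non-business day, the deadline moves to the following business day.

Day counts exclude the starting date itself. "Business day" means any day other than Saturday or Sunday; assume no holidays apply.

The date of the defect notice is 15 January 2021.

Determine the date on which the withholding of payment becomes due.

Adding 66 calendar days to 15 January 2021 gives 22 March 2021, which is the last day of the remediation period.
The last day of the waiting period: 41 calendar days after 22 March 2021 is 2 May 2021.
The date on which the withholding of payment becomes due: 2 May 2021 + 15 days = 17 May 2021. 17 May 2021 is a Monday, so no roll-forward applies.

17 May 2021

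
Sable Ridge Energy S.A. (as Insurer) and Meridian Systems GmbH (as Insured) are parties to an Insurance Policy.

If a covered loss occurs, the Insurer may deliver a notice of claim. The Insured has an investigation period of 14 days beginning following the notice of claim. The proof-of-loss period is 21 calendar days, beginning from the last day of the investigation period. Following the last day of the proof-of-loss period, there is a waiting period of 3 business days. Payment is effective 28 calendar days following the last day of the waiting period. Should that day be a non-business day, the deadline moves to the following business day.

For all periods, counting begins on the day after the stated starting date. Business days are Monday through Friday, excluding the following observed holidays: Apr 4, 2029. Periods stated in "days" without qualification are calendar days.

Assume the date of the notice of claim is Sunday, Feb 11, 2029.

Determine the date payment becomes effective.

The last day of the investigation period: Feb 11, 2029 + 14 days = Feb 25, 2029.
The last day of the proof-of-loss period: 21 calendar days after Feb 25, 2029 is Mar 18, 2029.
The last day of the waiting period: counting 3 business days from Sunday, Mar 18, 2029 (Mar 19, Mar 20, Mar 21, skipping weekends) reaches Wednesday, Mar 21, 2029.
The date payment becomes effective: Mar 21, 2029 + 28 days = Apr 18, 2029. Apr 18, 2029 is a Wednesday and is not a listed holiday, so no roll-forward applies.

Apr 18, 2029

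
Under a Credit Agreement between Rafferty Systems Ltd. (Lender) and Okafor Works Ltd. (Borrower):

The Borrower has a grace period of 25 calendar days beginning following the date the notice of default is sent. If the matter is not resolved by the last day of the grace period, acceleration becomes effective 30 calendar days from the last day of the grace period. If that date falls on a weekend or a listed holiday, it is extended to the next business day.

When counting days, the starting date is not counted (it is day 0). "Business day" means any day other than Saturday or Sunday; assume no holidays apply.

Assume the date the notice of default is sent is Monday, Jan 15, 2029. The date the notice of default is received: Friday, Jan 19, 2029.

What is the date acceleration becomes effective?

The last day of the grace period: 25 calendar days after Jan 15, 2029 is Feb 9, 2029.
Adding 30 calendar days to Feb 9, 2029 gives Mar 11, 2029, which is the date acceleration becomes effective. That falls on a Sunday, so it rolls to the next business day, Monday, Mar 12, 2029.

Mar 12, 2029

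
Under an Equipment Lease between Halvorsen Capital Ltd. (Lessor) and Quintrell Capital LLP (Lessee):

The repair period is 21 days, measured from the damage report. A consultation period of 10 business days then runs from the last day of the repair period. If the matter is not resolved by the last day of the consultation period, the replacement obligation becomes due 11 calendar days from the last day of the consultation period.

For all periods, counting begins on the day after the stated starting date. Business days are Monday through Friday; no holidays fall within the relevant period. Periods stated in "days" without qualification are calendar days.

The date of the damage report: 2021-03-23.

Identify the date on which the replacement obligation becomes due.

The last day of the repair period: 2021-03-23 + 21 days = 2021-04-13.
The last day of the consultation period: 10 business days after Tuesday, 2021-04-13, skipping weekends — Apr 14, Apr 15, Apr 16, Apr 19, Apr 20, Apr 21, Apr 22, Apr 23, Apr 26, Apr 27 — lands on Tuesday, 2021-04-27.
The date on which the replacement obligation becomes due: 2021-04-27 + 11 days = 2021-05-08.

2021-05-08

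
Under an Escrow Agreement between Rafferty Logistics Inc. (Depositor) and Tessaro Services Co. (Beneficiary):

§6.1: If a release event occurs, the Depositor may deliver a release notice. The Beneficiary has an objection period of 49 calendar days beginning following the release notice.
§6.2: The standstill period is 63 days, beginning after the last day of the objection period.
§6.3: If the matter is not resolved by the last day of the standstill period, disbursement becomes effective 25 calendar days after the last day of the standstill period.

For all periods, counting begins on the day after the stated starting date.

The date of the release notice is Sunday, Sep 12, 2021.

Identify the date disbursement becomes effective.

Jan 27, 2022

The last day of the objection period: Sep 12, 2021 + 49 days = Oct 31, 2021.
The last day of the standstill period: Oct 31, 2021 + 63 days = Jan 2, 2022.
Adding 25 calendar days to Jan 2, 2022 gives Jan 27, 2022, which is the date disbursement becomes effective.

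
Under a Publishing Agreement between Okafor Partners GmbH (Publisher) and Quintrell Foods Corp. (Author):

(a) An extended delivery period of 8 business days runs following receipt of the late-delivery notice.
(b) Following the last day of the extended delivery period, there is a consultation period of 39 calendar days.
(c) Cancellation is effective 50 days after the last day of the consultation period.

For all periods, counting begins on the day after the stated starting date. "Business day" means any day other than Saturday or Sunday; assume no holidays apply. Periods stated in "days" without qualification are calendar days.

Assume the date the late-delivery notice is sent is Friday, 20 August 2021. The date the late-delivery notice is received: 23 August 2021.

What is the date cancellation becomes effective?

The last day of the extended delivery period: counting 8 business days from Monday, 23 August 2021 (Aug 24, Aug 25, Aug 26, Aug 27, Aug 30, Aug 31, Sep 1, Sep 2, skipping weekends) reaches Thursday, 2 September 2021.
The last day of the consultation period: 39 calendar days after 2 September 2021 is 11 October 2021.
The date cancellation becomes effective: 50 calendar days after 11 October 2021 is 30 November 2021.

30 November 2021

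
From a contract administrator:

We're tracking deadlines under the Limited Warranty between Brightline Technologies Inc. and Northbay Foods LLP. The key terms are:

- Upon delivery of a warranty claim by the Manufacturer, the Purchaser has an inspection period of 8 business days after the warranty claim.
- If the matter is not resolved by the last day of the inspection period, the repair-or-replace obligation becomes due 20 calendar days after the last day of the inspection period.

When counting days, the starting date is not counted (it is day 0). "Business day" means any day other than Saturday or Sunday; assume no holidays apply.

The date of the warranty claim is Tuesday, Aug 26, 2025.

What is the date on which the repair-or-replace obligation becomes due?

Sep 25, 2025

The last day of the inspection period: 8 business days after Tuesday, Aug 26, 2025, skipping weekends — Aug 27, Aug 28, Aug 29, Sep 1, Sep 2, Sep 3, Sep 4, Sep 5 — lands on Friday, Sep 5, 2025.
The date on which the repair-or-replace obligation becomes due: Sep 5, 2025 + 20 days = Sep 25, 2025.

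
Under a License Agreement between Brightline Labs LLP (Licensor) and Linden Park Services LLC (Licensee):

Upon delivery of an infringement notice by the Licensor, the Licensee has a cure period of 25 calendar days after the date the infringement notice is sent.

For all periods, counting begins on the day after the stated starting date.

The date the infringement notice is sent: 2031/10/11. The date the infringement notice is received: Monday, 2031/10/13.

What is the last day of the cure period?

2031/11/05

Adding 25 calendar days to 2031/10/11 gives 2031/11/05, which is the last day of the cure period.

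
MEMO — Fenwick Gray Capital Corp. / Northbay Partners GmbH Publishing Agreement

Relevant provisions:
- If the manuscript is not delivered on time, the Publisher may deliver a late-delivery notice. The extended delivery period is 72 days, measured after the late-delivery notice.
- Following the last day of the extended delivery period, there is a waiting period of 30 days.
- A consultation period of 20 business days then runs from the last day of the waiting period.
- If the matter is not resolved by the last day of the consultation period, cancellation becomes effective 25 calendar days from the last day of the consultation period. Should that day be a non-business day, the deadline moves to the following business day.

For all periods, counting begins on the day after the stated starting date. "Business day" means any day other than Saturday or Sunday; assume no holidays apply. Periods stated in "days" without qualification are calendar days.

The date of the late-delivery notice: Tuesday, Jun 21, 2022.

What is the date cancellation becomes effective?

Adding 72 calendar days to Jun 21, 2022 gives Sep 1, 2022, which is the last day of the extended delivery period.
The last day of the waiting period: Sep 1, 2022 + 30 days = Oct 1, 2022.
The last day of the consultation period: counting 20 business days from Saturday, Oct 1, 2022 (Oct 3, Oct 4, Oct 5, Oct 6, …, Oct 26, Oct 27, Oct 28, skipping weekends) reaches Friday, Oct 28, 2022.
The date cancellation becomes effective: 25 calendar days after Oct 28, 2022 is Nov 22, 2022. Nov 22, 2022 is a Tuesday, so no roll-forward applies.

Nov 22, 2022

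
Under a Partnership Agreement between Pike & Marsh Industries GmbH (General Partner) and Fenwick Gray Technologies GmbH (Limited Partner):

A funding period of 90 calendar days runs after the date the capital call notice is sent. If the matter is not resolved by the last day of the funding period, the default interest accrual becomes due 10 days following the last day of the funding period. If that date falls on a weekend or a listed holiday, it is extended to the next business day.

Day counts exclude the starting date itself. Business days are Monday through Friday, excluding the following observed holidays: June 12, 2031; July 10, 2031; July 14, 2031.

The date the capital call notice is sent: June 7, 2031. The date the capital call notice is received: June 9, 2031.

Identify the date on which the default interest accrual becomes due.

September 15, 2031

The last day of the funding period: June 7, 2031 + 90 days = September 5, 2031.
The date on which the default interest accrual becomes due: 10 calendar days after September 5, 2031 is September 15, 2031. September 15, 2031 is a Monday and is not a listed holiday, so no roll-forward applies.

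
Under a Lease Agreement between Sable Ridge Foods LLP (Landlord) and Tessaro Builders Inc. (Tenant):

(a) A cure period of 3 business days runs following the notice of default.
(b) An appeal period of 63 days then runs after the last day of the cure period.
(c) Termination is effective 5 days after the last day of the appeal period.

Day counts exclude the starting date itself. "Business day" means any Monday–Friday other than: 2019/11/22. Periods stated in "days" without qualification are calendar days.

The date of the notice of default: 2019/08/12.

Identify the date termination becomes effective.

From Monday, 2019/08/12, 3 business days (Aug 13, Aug 14, Aug 15, skipping weekends) brings us to Thursday, 2019/08/15, which is the last day of the cure period.
The last day of the appeal period: 2019/08/15 + 63 days = 2019/10/17.
The date termination becomes effective: 5 calendar days after 2019/10/17 is 2019/10/22.

2019/10/22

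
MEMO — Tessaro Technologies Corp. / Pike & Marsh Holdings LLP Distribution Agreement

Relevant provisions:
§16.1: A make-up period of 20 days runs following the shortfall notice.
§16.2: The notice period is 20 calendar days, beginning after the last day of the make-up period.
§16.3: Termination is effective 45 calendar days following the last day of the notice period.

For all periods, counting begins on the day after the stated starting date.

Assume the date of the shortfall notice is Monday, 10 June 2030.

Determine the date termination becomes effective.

3 September 2030

The last day of the make-up period: 10 June 2030 + 20 days = 30 June 2030.
The last day of the notice period: 20 calendar days after 30 June 2030 is 20 July 2030.
The date termination becomes effective: 20 July 2030 + 45 days = 3 September 2030.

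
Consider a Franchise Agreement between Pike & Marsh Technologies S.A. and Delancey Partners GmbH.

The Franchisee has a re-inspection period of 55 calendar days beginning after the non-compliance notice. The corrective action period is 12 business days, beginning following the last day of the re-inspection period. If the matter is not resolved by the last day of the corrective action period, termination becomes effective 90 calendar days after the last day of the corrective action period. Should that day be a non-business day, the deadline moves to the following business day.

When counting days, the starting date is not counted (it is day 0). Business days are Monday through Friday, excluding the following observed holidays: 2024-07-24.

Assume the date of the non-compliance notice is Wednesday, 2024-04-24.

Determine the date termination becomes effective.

2024-10-02

The last day of the re-inspection period: 55 calendar days after 2024-04-24 is 2024-06-18.
The last day of the corrective action period: counting 12 business days from Tuesday, 2024-06-18 (Jun 19, Jun 20, Jun 21, Jun 24, …, Jul 2, Jul 3, Jul 4, skipping weekends) reaches Thursday, 2024-07-04.
Adding 90 calendar days to 2024-07-04 gives 2024-10-02, which is the date termination becomes effective. 2024-10-02 is a Wednesday and is not a listed holiday, so no roll-forward applies.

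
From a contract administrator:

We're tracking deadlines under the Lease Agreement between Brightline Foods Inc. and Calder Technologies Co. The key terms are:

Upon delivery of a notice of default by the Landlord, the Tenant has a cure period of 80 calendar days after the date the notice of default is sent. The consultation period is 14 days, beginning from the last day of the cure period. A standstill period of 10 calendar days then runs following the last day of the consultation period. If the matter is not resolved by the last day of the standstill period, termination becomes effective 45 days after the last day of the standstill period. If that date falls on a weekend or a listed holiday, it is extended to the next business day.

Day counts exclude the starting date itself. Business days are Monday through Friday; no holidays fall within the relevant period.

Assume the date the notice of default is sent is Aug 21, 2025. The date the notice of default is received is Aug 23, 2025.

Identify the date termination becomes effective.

The last day of the cure period: Aug 21, 2025 + 80 days = Nov 9, 2025.
The last day of the consultation period: 14 calendar days after Nov 9, 2025 is Nov 23, 2025.
Adding 10 calendar days to Nov 23, 2025 gives Dec 3, 2025, which is the last day of the standstill period.
The date termination becomes effective: Dec 3, 2025 + 45 days = Jan 17, 2026. That falls on a Saturday, so it rolls to the next business day, Monday, Jan 19, 2026.

Jan 19, 2026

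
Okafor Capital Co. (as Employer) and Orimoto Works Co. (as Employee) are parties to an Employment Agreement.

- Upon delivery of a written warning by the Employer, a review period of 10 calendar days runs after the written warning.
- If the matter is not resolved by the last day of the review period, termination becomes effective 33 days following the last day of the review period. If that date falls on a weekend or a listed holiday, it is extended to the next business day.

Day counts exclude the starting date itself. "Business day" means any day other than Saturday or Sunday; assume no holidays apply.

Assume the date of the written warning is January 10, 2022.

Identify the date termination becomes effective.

Adding 10 calendar days to January 10, 2022 gives January 20, 2022, which is the last day of the review period.
The date termination becomes effective: January 20, 2022 + 33 days = February 22, 2022. February 22, 2022 is a Tuesday, so no roll-forward applies.

February 22, 2022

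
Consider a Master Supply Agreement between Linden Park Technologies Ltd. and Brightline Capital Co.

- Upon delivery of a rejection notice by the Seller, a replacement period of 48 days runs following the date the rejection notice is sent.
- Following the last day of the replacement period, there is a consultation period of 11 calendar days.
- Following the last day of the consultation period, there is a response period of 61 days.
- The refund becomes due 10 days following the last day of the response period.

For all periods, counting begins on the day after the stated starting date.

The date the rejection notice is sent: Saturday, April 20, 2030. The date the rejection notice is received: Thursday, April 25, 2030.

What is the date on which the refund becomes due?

The last day of the replacement period: April 20, 2030 + 48 days = June 7, 2030.
The last day of the consultation period: June 7, 2030 + 11 days = June 18, 2030.
Adding 61 calendar days to June 18, 2030 gives August 18, 2030, which is the last day of the response period.
The date on which the refund becomes due: 10 calendar days after August 18, 2030 is August 28, 2030.

August 28, 2030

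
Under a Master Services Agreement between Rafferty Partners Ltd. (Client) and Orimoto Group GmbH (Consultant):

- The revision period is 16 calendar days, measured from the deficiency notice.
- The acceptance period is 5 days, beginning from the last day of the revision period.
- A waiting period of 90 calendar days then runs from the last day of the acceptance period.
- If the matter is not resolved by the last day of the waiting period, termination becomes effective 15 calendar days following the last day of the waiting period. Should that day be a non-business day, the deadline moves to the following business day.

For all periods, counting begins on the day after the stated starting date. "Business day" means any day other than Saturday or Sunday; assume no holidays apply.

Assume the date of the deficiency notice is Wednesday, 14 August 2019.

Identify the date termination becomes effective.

The last day of the revision period: 16 calendar days after 14 August 2019 is 30 August 2019.
Adding 5 calendar days to 30 August 2019 gives 4 September 2019, which is the last day of the acceptance period.
The last day of the waiting period: 4 September 2019 + 90 days = 3 December 2019.
Adding 15 calendar days to 3 December 2019 gives 18 December 2019, which is the date termination becomes effective. 18 December 2019 is a Wednesday, so no roll-forward applies.

18 December 2019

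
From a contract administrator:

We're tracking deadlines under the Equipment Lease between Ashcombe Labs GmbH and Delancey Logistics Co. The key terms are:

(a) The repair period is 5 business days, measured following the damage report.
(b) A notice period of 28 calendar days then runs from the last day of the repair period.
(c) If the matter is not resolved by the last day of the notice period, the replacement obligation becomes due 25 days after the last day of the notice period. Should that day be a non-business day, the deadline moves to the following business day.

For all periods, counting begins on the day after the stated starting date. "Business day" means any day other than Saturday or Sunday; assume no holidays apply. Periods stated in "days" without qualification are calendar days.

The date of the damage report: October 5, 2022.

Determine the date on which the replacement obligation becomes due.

From Wednesday, October 5, 2022, 5 business days (Oct 6, Oct 7, Oct 10, Oct 11, Oct 12, skipping weekends) brings us to Wednesday, October 12, 2022, which is the last day of the repair period.
Adding 28 calendar days to October 12, 2022 gives November 9, 2022, which is the last day of the notice period.
Adding 25 calendar days to November 9, 2022 gives December 4, 2022, which is the date on which the replacement obligation becomes due. That falls on a Sunday, so it rolls to the next business day, Monday, December 5, 2022.

December 5, 2022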